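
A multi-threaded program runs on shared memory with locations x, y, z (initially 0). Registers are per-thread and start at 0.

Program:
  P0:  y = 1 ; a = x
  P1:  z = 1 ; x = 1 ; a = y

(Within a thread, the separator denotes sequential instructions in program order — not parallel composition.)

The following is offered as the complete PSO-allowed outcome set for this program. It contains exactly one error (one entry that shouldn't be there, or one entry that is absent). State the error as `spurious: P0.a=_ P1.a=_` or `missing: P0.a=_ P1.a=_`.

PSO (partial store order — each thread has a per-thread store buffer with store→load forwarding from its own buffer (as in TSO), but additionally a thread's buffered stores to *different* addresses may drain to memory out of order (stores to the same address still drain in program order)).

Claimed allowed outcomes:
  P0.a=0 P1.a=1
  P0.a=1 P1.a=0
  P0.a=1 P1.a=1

missing: P0.a=0 P1.a=0

outcome vector order: (P0.a,P1.a)
[PSO] allowed = {00; 01; 10; 11}
PSO∖claimed = {00}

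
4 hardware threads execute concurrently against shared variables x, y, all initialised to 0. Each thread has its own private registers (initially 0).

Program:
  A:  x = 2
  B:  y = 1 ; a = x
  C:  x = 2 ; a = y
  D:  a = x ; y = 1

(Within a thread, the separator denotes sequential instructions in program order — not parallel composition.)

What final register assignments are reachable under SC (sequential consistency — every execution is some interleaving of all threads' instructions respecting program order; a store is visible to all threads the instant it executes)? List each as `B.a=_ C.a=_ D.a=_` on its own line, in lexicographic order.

B.a=0 C.a=1 D.a=0
B.a=0 C.a=1 D.a=2
B.a=2 C.a=0 D.a=0
B.a=2 C.a=0 D.a=2
B.a=2 C.a=1 D.a=0
B.a=2 C.a=1 D.a=2

outcome vector order: (B.a,C.a,D.a)
|SC outcomes| = 6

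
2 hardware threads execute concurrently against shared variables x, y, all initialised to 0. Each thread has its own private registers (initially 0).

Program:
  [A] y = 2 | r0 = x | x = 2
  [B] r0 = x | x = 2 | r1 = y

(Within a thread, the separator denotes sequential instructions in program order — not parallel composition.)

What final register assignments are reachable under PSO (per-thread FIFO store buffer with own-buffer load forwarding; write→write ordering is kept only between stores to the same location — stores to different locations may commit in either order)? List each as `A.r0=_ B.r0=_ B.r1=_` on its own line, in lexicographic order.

A.r0=0 B.r0=0 B.r1=0
A.r0=0 B.r0=0 B.r1=2
A.r0=0 B.r0=2 B.r1=0
A.r0=0 B.r0=2 B.r1=2
A.r0=2 B.r0=0 B.r1=0
A.r0=2 B.r0=0 B.r1=2

outcome vector order: (A.r0,B.r0,B.r1)
|PSO outcomes| = 6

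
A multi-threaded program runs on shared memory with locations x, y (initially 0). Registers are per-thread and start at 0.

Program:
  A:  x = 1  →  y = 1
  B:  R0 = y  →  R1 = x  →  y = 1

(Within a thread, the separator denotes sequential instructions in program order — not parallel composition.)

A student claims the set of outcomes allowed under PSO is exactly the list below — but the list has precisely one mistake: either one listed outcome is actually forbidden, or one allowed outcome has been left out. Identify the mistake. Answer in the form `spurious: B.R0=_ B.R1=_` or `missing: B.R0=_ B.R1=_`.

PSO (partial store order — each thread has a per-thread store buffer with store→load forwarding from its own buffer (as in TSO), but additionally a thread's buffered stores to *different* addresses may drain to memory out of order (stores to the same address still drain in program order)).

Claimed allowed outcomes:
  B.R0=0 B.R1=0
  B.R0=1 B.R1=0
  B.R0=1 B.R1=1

missing: B.R0=0 B.R1=1

outcome vector order: (B.R0,B.R1)
under PSO → 00; 01; 10; 11
PSO∖claimed = {01}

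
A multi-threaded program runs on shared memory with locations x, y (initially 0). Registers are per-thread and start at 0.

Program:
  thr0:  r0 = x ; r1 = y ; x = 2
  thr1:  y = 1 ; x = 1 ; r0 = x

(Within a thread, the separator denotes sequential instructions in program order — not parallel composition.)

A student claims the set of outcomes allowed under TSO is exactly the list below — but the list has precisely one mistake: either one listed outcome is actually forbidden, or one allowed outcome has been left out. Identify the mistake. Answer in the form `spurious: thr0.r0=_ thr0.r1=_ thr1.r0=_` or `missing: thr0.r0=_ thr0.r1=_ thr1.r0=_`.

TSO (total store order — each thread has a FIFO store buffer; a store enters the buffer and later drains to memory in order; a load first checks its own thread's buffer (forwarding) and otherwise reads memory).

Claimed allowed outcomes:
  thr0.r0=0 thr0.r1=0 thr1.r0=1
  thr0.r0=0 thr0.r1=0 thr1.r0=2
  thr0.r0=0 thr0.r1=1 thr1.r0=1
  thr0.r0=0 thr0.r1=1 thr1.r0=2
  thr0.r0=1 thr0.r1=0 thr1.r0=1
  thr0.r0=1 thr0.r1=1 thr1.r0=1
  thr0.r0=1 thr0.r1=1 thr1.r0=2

outcome vector order: (thr0.r0,thr0.r1,thr1.r0)
TSO (6): 0/0/1; 0/0/2; 0/1/1; 0/1/2; 1/1/1; 1/1/2
claimed∖TSO = {1/0/1}

spurious: thr0.r0=1 thr0.r1=0 thr1.r0=1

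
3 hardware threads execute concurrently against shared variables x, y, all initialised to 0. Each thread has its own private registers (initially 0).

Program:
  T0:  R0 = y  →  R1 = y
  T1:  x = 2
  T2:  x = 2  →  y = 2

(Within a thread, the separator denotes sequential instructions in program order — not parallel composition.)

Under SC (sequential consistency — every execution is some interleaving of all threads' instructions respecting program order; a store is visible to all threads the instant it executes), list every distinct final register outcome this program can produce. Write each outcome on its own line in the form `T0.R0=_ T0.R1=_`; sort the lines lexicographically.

T0.R0=0 T0.R1=0
T0.R0=0 T0.R1=2
T0.R0=2 T0.R1=2

outcome vector order: (T0.R0,T0.R1)
|SC outcomes| = 3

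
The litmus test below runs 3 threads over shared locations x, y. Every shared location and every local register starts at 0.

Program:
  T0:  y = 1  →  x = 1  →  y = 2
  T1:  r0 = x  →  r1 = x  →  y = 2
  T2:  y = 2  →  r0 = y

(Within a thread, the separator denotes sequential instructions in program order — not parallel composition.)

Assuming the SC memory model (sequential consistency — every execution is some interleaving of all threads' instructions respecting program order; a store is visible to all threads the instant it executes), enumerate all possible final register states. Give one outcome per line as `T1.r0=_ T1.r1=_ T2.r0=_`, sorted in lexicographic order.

outcome vector order: (T1.r0,T1.r1,T2.r0)
|SC outcomes| = 6

T1.r0=0 T1.r1=0 T2.r0=1
T1.r0=0 T1.r1=0 T2.r0=2
T1.r0=0 T1.r1=1 T2.r0=1
T1.r0=0 T1.r1=1 T2.r0=2
T1.r0=1 T1.r1=1 T2.r0=1
T1.r0=1 T1.r1=1 T2.r0=2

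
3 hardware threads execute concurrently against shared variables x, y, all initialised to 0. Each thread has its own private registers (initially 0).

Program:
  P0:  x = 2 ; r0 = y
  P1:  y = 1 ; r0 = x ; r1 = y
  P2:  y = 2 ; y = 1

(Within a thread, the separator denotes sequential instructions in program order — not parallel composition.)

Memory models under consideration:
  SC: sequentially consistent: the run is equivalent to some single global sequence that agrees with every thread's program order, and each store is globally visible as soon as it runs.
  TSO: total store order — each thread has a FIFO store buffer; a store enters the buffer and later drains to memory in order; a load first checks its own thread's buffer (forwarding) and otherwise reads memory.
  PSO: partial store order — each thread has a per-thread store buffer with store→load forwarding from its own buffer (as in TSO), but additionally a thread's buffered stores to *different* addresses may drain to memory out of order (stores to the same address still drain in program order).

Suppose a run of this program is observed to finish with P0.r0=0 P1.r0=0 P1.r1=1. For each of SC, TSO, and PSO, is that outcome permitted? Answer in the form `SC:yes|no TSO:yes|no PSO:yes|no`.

SC:no TSO:yes PSO:yes

outcome vector order: (P0.r0,P1.r0,P1.r1)
SC (10): 0/2/1 0/2/2 1/0/1 1/0/2 1/2/1 1/2/2 2/0/1 2/0/2 2/2/1 2/2/2
TSO (12): 0/0/1 0/0/2 0/2/1 0/2/2 1/0/1 1/0/2 1/2/1 1/2/2 2/0/1 2/0/2 2/2/1 2/2/2
PSO (12): 0/0/1 0/0/2 0/2/1 0/2/2 1/0/1 1/0/2 1/2/1 1/2/2 2/0/1 2/0/2 2/2/1 2/2/2
target 0/0/1 ∈ {TSO,PSO}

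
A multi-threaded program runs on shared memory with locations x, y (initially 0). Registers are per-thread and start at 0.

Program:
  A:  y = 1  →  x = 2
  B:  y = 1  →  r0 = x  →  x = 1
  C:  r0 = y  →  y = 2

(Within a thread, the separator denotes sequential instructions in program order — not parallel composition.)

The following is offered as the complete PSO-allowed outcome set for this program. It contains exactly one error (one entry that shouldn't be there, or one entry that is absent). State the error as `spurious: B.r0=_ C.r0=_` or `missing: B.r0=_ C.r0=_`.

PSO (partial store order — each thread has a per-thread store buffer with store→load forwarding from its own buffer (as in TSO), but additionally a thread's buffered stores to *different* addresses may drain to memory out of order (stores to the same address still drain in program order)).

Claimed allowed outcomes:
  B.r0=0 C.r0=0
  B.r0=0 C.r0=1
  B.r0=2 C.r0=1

outcome vector order: (B.r0,C.r0)
PSO (4): 0/0 0/1 2/0 2/1
PSO∖claimed = {2/0}

missing: B.r0=2 C.r0=0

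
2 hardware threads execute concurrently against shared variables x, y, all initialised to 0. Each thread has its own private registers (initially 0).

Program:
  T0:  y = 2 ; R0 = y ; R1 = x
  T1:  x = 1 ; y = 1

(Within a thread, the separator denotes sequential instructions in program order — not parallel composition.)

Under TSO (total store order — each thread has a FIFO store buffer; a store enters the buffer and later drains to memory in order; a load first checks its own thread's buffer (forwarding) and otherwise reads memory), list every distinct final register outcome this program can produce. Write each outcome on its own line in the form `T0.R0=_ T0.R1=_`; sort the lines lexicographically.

T0.R0=1 T0.R1=1
T0.R0=2 T0.R1=0
T0.R0=2 T0.R1=1

outcome vector order: (T0.R0,T0.R1)
|TSO outcomes| = 3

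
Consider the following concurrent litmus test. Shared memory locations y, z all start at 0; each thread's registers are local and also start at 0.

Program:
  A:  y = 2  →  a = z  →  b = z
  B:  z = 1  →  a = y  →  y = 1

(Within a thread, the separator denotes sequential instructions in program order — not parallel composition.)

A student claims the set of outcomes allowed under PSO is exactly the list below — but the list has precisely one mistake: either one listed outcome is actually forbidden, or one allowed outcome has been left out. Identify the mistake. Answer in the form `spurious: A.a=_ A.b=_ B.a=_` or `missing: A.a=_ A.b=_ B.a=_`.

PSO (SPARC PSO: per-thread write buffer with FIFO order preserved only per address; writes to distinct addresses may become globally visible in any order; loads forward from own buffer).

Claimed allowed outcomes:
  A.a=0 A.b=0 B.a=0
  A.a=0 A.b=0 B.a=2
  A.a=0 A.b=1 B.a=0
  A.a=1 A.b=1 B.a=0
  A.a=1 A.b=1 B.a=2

outcome vector order: (A.a,A.b,B.a)
[PSO] allowed = {0/0/0, 0/0/2, 0/1/0, 0/1/2, 1/1/0, 1/1/2}
PSO∖claimed = {0/1/2}

missing: A.a=0 A.b=1 B.a=2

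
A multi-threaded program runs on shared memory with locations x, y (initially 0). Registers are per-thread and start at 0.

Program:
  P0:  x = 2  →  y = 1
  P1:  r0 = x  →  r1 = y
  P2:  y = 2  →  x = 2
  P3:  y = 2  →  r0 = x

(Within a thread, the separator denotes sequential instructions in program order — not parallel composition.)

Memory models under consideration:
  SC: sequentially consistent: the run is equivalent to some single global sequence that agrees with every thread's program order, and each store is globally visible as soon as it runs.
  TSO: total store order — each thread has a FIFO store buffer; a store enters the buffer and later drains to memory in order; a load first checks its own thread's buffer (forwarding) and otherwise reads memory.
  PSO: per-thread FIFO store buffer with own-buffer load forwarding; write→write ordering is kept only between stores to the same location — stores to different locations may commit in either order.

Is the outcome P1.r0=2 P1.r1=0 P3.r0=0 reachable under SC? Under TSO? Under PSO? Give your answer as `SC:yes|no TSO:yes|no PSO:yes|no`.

SC:no TSO:yes PSO:yes

outcome vector order: (P1.r0,P1.r1,P3.r0)
under SC → 000, 002, 010, 012, 020, 022, 202, 210, 212, 220, 222
under TSO → 000, 002, 010, 012, 020, 022, 200, 202, 210, 212, 220, 222
under PSO → 000, 002, 010, 012, 020, 022, 200, 202, 210, 212, 220, 222
target 200 ∈ {TSO,PSO}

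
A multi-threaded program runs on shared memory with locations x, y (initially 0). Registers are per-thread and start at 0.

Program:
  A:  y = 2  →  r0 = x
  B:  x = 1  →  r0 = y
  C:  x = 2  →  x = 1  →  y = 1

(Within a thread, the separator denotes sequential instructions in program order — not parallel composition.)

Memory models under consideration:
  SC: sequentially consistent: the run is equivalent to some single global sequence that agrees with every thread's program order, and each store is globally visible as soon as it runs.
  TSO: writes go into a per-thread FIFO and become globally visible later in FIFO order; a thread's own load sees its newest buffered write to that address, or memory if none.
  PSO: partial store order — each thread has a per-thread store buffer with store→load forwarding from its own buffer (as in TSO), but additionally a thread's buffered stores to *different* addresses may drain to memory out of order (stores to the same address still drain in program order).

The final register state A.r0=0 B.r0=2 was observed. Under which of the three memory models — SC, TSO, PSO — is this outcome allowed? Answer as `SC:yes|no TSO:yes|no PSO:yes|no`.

outcome vector order: (A.r0,B.r0)
SC (8): 01 02 10 11 12 20 21 22
TSO (9): 00 01 02 10 11 12 20 21 22
PSO (9): 00 01 02 10 11 12 20 21 22
target 02 ∈ {SC,TSO,PSO}

SC:yes TSO:yes PSO:yes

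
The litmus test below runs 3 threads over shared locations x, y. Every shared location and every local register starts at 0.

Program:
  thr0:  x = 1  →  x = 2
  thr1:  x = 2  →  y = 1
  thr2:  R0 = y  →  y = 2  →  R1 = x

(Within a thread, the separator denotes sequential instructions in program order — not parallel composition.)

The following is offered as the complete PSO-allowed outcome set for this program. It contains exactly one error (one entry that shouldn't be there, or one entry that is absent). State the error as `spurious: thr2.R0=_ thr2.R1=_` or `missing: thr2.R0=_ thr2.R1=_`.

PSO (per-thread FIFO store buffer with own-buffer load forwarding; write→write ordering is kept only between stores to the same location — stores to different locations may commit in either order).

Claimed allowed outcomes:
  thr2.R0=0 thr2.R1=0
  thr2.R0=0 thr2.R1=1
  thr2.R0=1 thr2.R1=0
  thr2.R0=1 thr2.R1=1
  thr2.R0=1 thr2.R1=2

missing: thr2.R0=0 thr2.R1=2

outcome vector order: (thr2.R0,thr2.R1)
[PSO] allowed = {(0,0), (0,1), (0,2), (1,0), (1,1), (1,2)}
PSO∖claimed = {(0,2)}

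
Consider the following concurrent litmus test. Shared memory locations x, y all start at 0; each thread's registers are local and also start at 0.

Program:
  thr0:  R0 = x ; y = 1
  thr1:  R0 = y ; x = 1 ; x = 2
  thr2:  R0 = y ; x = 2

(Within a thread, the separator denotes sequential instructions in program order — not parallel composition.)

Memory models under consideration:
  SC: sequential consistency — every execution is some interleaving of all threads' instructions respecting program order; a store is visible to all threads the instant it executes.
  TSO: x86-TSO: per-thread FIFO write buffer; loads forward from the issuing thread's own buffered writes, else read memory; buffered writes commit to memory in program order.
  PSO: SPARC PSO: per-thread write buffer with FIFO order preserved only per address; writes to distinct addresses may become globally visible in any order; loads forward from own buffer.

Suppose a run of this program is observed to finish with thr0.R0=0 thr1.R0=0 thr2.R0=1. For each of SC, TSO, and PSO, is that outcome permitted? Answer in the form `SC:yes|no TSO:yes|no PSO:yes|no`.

outcome vector order: (thr0.R0,thr1.R0,thr2.R0)
SC (9): 000 001 010 011 100 101 200 201 210
TSO (9): 000 001 010 011 100 101 200 201 210
PSO (9): 000 001 010 011 100 101 200 201 210
target 001 ∈ {SC,TSO,PSO}

SC:yes TSO:yes PSO:yes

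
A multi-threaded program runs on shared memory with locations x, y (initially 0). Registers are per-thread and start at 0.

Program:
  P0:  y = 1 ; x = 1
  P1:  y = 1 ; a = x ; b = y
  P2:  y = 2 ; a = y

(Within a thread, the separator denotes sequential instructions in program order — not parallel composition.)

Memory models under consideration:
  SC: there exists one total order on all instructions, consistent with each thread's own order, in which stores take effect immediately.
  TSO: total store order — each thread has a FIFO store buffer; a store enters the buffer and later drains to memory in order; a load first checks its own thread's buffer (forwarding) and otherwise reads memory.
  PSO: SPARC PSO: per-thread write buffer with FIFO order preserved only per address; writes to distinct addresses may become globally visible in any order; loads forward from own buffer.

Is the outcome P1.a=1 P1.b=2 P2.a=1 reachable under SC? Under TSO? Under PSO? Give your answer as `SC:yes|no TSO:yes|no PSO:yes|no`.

outcome vector order: (P1.a,P1.b,P2.a)
under SC → (0,1,1) (0,1,2) (0,2,1) (0,2,2) (1,1,1) (1,1,2) (1,2,2)
under TSO → (0,1,1) (0,1,2) (0,2,1) (0,2,2) (1,1,1) (1,1,2) (1,2,2)
under PSO → (0,1,1) (0,1,2) (0,2,1) (0,2,2) (1,1,1) (1,1,2) (1,2,1) (1,2,2)
target (1,2,1) ∈ {PSO}

SC:no TSO:no PSO:yes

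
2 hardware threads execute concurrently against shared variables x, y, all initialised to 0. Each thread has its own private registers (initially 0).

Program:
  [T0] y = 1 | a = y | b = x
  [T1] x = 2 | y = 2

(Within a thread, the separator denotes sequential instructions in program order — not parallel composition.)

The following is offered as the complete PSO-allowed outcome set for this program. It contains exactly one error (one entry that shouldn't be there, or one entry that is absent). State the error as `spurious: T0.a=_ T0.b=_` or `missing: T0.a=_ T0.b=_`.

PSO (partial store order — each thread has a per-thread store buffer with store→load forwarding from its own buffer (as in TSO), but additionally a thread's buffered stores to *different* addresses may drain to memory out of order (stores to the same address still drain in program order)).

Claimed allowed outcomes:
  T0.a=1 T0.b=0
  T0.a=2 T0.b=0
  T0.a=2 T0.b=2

outcome vector order: (T0.a,T0.b)
PSO: 4 outcomes — {10; 12; 20; 22}
PSO∖claimed = {12}

missing: T0.a=1 T0.b=2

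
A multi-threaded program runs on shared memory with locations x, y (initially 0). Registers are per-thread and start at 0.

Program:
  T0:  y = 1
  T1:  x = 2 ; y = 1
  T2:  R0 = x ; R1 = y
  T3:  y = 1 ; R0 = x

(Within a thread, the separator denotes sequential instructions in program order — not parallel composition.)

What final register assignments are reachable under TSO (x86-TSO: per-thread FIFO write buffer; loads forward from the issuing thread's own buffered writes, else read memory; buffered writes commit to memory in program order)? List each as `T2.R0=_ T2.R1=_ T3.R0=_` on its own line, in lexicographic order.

T2.R0=0 T2.R1=0 T3.R0=0
T2.R0=0 T2.R1=0 T3.R0=2
T2.R0=0 T2.R1=1 T3.R0=0
T2.R0=0 T2.R1=1 T3.R0=2
T2.R0=2 T2.R1=0 T3.R0=0
T2.R0=2 T2.R1=0 T3.R0=2
T2.R0=2 T2.R1=1 T3.R0=0
T2.R0=2 T2.R1=1 T3.R0=2

outcome vector order: (T2.R0,T2.R1,T3.R0)
|TSO outcomes| = 8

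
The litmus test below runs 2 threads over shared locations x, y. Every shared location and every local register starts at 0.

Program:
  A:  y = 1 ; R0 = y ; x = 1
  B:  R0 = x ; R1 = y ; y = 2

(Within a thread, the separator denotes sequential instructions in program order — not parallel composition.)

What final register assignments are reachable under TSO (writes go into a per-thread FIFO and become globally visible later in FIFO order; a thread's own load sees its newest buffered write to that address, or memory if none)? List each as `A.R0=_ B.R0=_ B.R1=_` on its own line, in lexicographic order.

A.R0=1 B.R0=0 B.R1=0
A.R0=1 B.R0=0 B.R1=1
A.R0=1 B.R0=1 B.R1=1
A.R0=2 B.R0=0 B.R1=0
A.R0=2 B.R0=0 B.R1=1

outcome vector order: (A.R0,B.R0,B.R1)
|TSO outcomes| = 5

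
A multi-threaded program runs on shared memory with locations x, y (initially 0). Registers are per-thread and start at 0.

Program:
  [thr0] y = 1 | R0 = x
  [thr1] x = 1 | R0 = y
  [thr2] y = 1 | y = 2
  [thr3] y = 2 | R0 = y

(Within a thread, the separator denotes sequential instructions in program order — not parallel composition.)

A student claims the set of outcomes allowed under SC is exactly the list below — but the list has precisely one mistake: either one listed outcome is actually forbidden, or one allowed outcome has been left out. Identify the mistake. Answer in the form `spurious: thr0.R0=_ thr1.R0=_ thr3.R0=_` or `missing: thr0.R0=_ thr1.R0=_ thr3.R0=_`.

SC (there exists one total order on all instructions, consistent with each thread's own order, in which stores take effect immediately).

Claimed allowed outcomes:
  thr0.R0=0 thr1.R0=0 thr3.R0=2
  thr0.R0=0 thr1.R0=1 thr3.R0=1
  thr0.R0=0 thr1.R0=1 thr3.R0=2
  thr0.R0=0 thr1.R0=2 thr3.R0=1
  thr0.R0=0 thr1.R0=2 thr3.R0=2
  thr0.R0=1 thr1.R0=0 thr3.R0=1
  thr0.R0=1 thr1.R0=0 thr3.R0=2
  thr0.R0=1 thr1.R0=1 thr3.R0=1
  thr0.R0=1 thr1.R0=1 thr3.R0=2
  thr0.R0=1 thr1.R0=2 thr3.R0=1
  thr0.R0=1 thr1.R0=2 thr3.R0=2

outcome vector order: (thr0.R0,thr1.R0,thr3.R0)
under SC → (0,1,1), (0,1,2), (0,2,1), (0,2,2), (1,0,1), (1,0,2), (1,1,1), (1,1,2), (1,2,1), (1,2,2)
claimed∖SC = {(0,0,2)}

spurious: thr0.R0=0 thr1.R0=0 thr3.R0=2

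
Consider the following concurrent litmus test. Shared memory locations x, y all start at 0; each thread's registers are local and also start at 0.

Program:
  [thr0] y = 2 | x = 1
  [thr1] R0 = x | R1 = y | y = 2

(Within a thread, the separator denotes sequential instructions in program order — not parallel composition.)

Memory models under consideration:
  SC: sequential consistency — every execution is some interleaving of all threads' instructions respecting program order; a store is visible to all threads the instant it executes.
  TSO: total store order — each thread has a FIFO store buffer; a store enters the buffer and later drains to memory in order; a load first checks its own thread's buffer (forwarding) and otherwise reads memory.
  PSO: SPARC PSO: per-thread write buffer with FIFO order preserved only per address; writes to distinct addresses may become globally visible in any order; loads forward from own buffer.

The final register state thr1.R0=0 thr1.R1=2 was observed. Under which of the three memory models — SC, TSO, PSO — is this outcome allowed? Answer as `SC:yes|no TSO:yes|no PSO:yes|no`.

outcome vector order: (thr1.R0,thr1.R1)
SC: 3 outcomes — {0/0; 0/2; 1/2}
TSO: 3 outcomes — {0/0; 0/2; 1/2}
PSO: 4 outcomes — {0/0; 0/2; 1/0; 1/2}
target 0/2 ∈ {SC,TSO,PSO}

SC:yes TSO:yes PSO:yes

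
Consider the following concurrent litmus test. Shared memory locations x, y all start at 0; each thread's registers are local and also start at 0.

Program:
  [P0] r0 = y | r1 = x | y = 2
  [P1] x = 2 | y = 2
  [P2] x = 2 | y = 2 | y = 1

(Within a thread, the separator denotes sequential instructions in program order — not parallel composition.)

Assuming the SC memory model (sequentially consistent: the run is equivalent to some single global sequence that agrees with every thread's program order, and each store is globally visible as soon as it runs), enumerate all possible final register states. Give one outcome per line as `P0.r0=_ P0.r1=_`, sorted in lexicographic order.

outcome vector order: (P0.r0,P0.r1)
|SC outcomes| = 4

P0.r0=0 P0.r1=0
P0.r0=0 P0.r1=2
P0.r0=1 P0.r1=2
P0.r0=2 P0.r1=2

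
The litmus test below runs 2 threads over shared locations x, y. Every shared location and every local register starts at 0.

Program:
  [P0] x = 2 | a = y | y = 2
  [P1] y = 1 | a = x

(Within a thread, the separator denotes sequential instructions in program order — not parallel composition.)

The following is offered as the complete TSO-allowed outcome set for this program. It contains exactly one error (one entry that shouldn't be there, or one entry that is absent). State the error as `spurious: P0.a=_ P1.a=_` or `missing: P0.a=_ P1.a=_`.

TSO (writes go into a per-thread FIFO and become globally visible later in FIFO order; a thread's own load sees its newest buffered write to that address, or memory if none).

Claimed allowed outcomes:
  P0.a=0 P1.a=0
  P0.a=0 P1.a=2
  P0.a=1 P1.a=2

missing: P0.a=1 P1.a=0

outcome vector order: (P0.a,P1.a)
TSO (4): <0 0>; <0 2>; <1 0>; <1 2>
TSO∖claimed = {<1 0>}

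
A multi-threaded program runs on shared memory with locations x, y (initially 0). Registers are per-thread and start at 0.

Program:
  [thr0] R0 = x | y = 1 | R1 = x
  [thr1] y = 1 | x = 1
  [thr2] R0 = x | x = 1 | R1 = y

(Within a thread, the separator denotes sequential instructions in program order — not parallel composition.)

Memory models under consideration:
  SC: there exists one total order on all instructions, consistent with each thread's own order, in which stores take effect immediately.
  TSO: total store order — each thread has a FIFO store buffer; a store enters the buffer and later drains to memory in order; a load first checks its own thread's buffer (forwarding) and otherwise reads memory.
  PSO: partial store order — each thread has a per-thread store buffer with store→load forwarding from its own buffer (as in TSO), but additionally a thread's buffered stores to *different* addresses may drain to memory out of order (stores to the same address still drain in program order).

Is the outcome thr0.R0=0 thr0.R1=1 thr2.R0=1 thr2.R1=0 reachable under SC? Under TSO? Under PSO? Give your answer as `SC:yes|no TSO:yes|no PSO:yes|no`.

SC:no TSO:no PSO:yes

outcome vector order: (thr0.R0,thr0.R1,thr2.R0,thr2.R1)
SC: 8 outcomes — {(0,0,0,1) (0,0,1,1) (0,1,0,0) (0,1,0,1) (0,1,1,1) (1,1,0,0) (1,1,0,1) (1,1,1,1)}
TSO: 9 outcomes — {(0,0,0,0) (0,0,0,1) (0,0,1,1) (0,1,0,0) (0,1,0,1) (0,1,1,1) (1,1,0,0) (1,1,0,1) (1,1,1,1)}
PSO: 12 outcomes — {(0,0,0,0) (0,0,0,1) (0,0,1,0) (0,0,1,1) (0,1,0,0) (0,1,0,1) (0,1,1,0) (0,1,1,1) (1,1,0,0) (1,1,0,1) (1,1,1,0) (1,1,1,1)}
target (0,1,1,0) ∈ {PSO}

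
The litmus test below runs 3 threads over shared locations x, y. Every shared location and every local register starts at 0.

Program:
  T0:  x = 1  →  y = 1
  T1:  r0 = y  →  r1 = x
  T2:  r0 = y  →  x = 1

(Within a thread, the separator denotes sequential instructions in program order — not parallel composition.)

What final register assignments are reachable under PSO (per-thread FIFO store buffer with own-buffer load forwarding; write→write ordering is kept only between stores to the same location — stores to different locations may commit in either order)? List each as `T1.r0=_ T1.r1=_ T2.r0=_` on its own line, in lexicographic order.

outcome vector order: (T1.r0,T1.r1,T2.r0)
|PSO outcomes| = 8

T1.r0=0 T1.r1=0 T2.r0=0
T1.r0=0 T1.r1=0 T2.r0=1
T1.r0=0 T1.r1=1 T2.r0=0
T1.r0=0 T1.r1=1 T2.r0=1
T1.r0=1 T1.r1=0 T2.r0=0
T1.r0=1 T1.r1=0 T2.r0=1
T1.r0=1 T1.r1=1 T2.r0=0
T1.r0=1 T1.r1=1 T2.r0=1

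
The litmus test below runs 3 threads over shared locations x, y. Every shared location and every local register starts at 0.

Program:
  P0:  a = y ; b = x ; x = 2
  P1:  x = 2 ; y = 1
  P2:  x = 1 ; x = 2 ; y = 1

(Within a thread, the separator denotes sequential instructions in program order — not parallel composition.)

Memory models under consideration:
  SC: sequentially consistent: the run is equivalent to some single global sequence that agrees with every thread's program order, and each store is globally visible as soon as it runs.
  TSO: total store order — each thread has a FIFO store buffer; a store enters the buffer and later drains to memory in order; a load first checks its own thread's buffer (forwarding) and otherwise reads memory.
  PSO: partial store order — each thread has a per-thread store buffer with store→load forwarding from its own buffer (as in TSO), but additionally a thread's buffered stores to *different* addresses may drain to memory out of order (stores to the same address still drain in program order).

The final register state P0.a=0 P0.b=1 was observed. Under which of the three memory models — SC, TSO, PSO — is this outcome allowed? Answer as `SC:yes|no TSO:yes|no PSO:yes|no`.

SC:yes TSO:yes PSO:yes

outcome vector order: (P0.a,P0.b)
SC (5): (0,0) (0,1) (0,2) (1,1) (1,2)
TSO (5): (0,0) (0,1) (0,2) (1,1) (1,2)
PSO (6): (0,0) (0,1) (0,2) (1,0) (1,1) (1,2)
target (0,1) ∈ {SC,TSO,PSO}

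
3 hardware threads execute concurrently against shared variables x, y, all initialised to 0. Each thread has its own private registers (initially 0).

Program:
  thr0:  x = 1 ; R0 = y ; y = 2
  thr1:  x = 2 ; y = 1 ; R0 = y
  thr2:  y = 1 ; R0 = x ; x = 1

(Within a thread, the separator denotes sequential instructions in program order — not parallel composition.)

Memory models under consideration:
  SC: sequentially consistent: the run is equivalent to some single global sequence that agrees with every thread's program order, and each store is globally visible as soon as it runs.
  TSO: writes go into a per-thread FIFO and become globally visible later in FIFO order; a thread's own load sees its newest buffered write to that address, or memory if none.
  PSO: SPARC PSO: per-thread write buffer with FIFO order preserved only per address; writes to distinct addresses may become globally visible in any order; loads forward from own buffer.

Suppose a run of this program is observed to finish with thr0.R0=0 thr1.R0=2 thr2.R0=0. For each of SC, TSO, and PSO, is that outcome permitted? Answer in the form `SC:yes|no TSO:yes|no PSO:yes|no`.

SC:no TSO:yes PSO:yes

outcome vector order: (thr0.R0,thr1.R0,thr2.R0)
SC (10): (0,1,1), (0,1,2), (0,2,1), (0,2,2), (1,1,0), (1,1,1), (1,1,2), (1,2,0), (1,2,1), (1,2,2)
TSO (12): (0,1,0), (0,1,1), (0,1,2), (0,2,0), (0,2,1), (0,2,2), (1,1,0), (1,1,1), (1,1,2), (1,2,0), (1,2,1), (1,2,2)
PSO (12): (0,1,0), (0,1,1), (0,1,2), (0,2,0), (0,2,1), (0,2,2), (1,1,0), (1,1,1), (1,1,2), (1,2,0), (1,2,1), (1,2,2)
target (0,2,0) ∈ {TSO,PSO}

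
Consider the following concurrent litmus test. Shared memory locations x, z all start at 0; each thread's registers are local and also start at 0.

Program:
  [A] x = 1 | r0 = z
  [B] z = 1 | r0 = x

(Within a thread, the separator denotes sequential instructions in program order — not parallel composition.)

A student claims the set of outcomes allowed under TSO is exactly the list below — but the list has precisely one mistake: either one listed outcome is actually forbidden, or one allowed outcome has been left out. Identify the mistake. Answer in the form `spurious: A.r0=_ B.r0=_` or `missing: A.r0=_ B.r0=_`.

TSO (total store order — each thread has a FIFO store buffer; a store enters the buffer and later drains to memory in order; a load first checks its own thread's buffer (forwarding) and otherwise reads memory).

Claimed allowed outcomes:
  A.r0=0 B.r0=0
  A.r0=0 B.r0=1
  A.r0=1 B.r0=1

missing: A.r0=1 B.r0=0

outcome vector order: (A.r0,B.r0)
TSO (4): 0/0 0/1 1/0 1/1
TSO∖claimed = {1/0}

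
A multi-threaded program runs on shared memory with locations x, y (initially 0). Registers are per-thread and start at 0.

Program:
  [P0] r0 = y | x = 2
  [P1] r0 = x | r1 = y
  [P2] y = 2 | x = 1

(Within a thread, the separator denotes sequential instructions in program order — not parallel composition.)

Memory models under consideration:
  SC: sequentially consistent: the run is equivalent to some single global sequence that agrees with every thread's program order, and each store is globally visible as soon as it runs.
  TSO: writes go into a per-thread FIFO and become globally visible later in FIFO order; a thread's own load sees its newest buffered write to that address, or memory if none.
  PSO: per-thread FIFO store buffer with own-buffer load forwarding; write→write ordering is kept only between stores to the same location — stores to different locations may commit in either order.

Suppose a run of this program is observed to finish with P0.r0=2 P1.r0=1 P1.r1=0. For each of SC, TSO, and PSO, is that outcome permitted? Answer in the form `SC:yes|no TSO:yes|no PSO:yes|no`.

SC:no TSO:no PSO:yes

outcome vector order: (P0.r0,P1.r0,P1.r1)
under SC → 0/0/0; 0/0/2; 0/1/2; 0/2/0; 0/2/2; 2/0/0; 2/0/2; 2/1/2; 2/2/2
under TSO → 0/0/0; 0/0/2; 0/1/2; 0/2/0; 0/2/2; 2/0/0; 2/0/2; 2/1/2; 2/2/2
under PSO → 0/0/0; 0/0/2; 0/1/0; 0/1/2; 0/2/0; 0/2/2; 2/0/0; 2/0/2; 2/1/0; 2/1/2; 2/2/2
target 2/1/0 ∈ {PSO}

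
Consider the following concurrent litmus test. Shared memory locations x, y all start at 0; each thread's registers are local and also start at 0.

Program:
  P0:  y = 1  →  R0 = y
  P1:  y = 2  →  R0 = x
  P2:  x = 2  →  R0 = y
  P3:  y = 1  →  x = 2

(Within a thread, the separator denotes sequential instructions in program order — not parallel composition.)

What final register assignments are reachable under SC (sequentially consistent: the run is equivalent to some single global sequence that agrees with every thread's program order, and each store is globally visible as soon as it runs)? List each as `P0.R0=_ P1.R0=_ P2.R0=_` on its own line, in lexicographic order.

outcome vector order: (P0.R0,P1.R0,P2.R0)
|SC outcomes| = 10

P0.R0=1 P1.R0=0 P2.R0=1
P0.R0=1 P1.R0=0 P2.R0=2
P0.R0=1 P1.R0=2 P2.R0=0
P0.R0=1 P1.R0=2 P2.R0=1
P0.R0=1 P1.R0=2 P2.R0=2
P0.R0=2 P1.R0=0 P2.R0=1
P0.R0=2 P1.R0=0 P2.R0=2
P0.R0=2 P1.R0=2 P2.R0=0
P0.R0=2 P1.R0=2 P2.R0=1
P0.R0=2 P1.R0=2 P2.R0=2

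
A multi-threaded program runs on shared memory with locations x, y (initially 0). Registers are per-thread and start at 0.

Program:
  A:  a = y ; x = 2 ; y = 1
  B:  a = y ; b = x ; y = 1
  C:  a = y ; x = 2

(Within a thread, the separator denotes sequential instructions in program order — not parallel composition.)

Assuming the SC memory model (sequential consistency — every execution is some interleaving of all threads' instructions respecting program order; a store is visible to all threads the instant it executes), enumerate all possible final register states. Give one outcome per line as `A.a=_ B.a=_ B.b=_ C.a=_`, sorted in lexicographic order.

outcome vector order: (A.a,B.a,B.b,C.a)
|SC outcomes| = 9

A.a=0 B.a=0 B.b=0 C.a=0
A.a=0 B.a=0 B.b=0 C.a=1
A.a=0 B.a=0 B.b=2 C.a=0
A.a=0 B.a=0 B.b=2 C.a=1
A.a=0 B.a=1 B.b=2 C.a=0
A.a=0 B.a=1 B.b=2 C.a=1
A.a=1 B.a=0 B.b=0 C.a=0
A.a=1 B.a=0 B.b=0 C.a=1
A.a=1 B.a=0 B.b=2 C.a=0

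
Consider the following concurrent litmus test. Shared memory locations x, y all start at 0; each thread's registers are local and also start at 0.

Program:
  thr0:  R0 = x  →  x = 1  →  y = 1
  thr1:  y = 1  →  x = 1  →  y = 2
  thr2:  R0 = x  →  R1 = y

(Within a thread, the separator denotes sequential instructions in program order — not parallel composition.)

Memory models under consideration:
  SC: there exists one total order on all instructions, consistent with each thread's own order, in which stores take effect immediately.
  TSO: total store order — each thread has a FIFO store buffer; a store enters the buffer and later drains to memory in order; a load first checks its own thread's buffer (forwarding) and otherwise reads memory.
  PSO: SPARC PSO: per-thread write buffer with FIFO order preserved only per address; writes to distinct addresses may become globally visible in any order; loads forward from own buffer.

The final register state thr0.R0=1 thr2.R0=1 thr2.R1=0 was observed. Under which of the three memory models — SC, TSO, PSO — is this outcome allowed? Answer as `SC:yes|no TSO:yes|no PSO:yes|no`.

SC:no TSO:no PSO:yes

outcome vector order: (thr0.R0,thr2.R0,thr2.R1)
[SC] allowed = {(0,0,0) (0,0,1) (0,0,2) (0,1,0) (0,1,1) (0,1,2) (1,0,0) (1,0,1) (1,0,2) (1,1,1) (1,1,2)}
[TSO] allowed = {(0,0,0) (0,0,1) (0,0,2) (0,1,0) (0,1,1) (0,1,2) (1,0,0) (1,0,1) (1,0,2) (1,1,1) (1,1,2)}
[PSO] allowed = {(0,0,0) (0,0,1) (0,0,2) (0,1,0) (0,1,1) (0,1,2) (1,0,0) (1,0,1) (1,0,2) (1,1,0) (1,1,1) (1,1,2)}
target (1,1,0) ∈ {PSO}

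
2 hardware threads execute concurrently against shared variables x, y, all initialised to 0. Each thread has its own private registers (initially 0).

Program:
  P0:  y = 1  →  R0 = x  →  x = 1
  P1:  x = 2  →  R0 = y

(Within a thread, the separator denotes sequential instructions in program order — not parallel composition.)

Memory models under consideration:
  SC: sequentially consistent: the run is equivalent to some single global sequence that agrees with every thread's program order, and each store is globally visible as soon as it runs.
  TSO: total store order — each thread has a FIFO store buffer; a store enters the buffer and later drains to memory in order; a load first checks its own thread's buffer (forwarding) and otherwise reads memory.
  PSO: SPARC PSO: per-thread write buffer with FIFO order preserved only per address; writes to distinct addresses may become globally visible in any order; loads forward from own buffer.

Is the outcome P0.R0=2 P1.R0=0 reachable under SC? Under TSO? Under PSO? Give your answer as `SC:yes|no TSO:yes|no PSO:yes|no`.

SC:yes TSO:yes PSO:yes

outcome vector order: (P0.R0,P1.R0)
[SC] allowed = {<0 1>; <2 0>; <2 1>}
[TSO] allowed = {<0 0>; <0 1>; <2 0>; <2 1>}
[PSO] allowed = {<0 0>; <0 1>; <2 0>; <2 1>}
target <2 0> ∈ {SC,TSO,PSO}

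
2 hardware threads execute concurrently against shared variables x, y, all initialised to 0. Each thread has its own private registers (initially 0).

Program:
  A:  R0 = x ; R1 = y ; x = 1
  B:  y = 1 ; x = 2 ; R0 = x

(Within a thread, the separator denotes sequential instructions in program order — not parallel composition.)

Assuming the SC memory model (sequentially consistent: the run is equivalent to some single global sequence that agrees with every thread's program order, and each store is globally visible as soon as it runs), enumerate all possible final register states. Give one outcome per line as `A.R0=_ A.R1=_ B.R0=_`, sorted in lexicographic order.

outcome vector order: (A.R0,A.R1,B.R0)
|SC outcomes| = 6

A.R0=0 A.R1=0 B.R0=1
A.R0=0 A.R1=0 B.R0=2
A.R0=0 A.R1=1 B.R0=1
A.R0=0 A.R1=1 B.R0=2
A.R0=2 A.R1=1 B.R0=1
A.R0=2 A.R1=1 B.R0=2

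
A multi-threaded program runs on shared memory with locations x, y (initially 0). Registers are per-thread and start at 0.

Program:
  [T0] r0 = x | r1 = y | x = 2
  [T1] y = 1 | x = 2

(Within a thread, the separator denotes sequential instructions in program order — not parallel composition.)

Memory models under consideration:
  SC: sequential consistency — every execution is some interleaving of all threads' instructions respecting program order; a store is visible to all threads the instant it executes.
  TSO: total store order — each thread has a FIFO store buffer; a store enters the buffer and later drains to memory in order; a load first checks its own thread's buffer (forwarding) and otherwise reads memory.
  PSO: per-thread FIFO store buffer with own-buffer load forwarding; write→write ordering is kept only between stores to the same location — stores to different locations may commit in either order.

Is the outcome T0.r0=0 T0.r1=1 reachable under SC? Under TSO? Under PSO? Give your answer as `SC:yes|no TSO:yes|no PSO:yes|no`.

outcome vector order: (T0.r0,T0.r1)
under SC → (0,0), (0,1), (2,1)
under TSO → (0,0), (0,1), (2,1)
under PSO → (0,0), (0,1), (2,0), (2,1)
target (0,1) ∈ {SC,TSO,PSO}

SC:yes TSO:yes PSO:yes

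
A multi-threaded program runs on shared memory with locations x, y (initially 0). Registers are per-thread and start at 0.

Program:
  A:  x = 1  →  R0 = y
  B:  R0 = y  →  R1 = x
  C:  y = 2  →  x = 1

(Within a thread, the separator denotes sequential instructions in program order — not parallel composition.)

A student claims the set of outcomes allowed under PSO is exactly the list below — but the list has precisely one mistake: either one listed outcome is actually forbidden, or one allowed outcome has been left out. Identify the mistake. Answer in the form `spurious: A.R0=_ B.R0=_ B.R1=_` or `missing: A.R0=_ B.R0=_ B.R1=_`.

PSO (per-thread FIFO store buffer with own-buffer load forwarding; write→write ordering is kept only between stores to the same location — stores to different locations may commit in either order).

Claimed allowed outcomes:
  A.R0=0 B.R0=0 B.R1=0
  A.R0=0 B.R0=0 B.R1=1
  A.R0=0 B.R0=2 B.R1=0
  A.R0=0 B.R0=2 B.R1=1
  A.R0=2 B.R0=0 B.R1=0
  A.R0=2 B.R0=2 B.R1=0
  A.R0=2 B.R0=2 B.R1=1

outcome vector order: (A.R0,B.R0,B.R1)
PSO (8): 0/0/0; 0/0/1; 0/2/0; 0/2/1; 2/0/0; 2/0/1; 2/2/0; 2/2/1
PSO∖claimed = {2/0/1}

missing: A.R0=2 B.R0=0 B.R1=1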